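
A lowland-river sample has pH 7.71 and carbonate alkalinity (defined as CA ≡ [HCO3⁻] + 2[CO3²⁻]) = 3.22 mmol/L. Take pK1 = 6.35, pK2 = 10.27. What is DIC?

DIC = 3.35 mmol/L

CA = [HCO3⁻] + 2[CO3²⁻] = (α₁ + 2α₂)·DIC
At pH 7.71: [H⁺]/K1 = 10^-1.36 = 0.043652, K2/[H⁺] = 10^-2.56 = 0.0027542
α₁ = 1/(1 + 0.043652 + 0.0027542) = 1/1.0464 = 0.9557; α₂ = α₁·K2/[H⁺] = 0.002632
α₁ + 2α₂ = 0.9609
DIC = CA / (α₁ + 2α₂) = 3.22 / 0.9609 = 3.35 mmol/L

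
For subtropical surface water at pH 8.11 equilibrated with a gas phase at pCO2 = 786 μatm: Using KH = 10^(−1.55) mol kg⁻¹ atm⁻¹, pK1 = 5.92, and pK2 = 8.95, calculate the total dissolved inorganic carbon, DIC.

DIC = 3.95 mmol/kg

[CO2*] = KH · pCO2 = 10^(−1.55) × 786×10^-6 = 2.215×10^-5 mol/kg
α₀ = 1/(1 + K1/[H⁺] + K1K2/[H⁺]²) = 1/(1 + 10^+2.19 + 10^+1.35) = 0.005610
DIC = [CO2*]/α₀ = 2.215×10^-5 / 0.005610 = 3.95 mmol/kg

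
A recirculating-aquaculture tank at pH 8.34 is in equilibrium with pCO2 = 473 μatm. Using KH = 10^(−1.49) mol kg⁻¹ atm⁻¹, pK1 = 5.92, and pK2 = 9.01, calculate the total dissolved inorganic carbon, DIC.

DIC = 4.90 mmol/kg

[CO2*] = KH · pCO2 = 10^(−1.49) × 473×10^-6 = 1.531×10^-5 mol/kg
α₀ = 1/(1 + K1/[H⁺] + K1K2/[H⁺]²) = 1/(1 + 10^+2.42 + 10^+1.75) = 0.003122
DIC = [CO2*]/α₀ = 1.531×10^-5 / 0.003122 = 4.90 mmol/kg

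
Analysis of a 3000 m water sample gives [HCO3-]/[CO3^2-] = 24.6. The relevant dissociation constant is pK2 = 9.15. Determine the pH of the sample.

From K2 = [H⁺][CO3^2-]/[HCO3-]:  pH = pK2 − log₁₀([HCO3-]/[CO3^2-])
log₁₀(24.6) = +1.391
pH = 9.15 − (+1.391) = 7.76

pH = 7.76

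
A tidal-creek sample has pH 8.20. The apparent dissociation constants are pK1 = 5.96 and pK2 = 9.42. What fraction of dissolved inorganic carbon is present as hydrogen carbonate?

α₁ = 1 / (1 + [H⁺]/K1 + K2/[H⁺]) = 1 / (1 + 10^-2.24 + 10^-1.22)
   = 1 / (1 + 0.0057544 + 0.060256) = 1/1.0660 = 0.9381

α₁ = 0.938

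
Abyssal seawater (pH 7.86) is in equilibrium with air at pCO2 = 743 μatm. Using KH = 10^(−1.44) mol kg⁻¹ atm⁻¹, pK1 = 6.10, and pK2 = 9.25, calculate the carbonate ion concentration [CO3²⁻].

[CO2*] = KH · pCO2 = 10^(−1.44) × 743×10^-6 = 2.698×10^-5 mol/kg
α₀ = 1/(1 + K1/[H⁺] + K1K2/[H⁺]²) = 1/(1 + 10^+1.76 + 10^+0.37) = 0.01642
DIC = [CO2*]/α₀ = 2.698×10^-5 / 0.01642 = 1.643 mmol/kg
[CO3²⁻] = α₂·DIC; α₂ = 0.03850, so [CO3²⁻] = 0.03850 × 1.643 = 0.0632 mmol/kg

[CO3²⁻] = 0.0632 mmol/kg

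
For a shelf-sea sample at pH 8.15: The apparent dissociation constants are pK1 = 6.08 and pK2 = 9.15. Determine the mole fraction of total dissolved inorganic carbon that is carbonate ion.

α₂ = 1 / (1 + [H⁺]/K2 + [H⁺]²/(K1K2)) = 1 / (1 + 10^+1.00 + 10^-1.07)
   = 1 / (1 + 10.000 + 0.085114) = 1/11.085 = 0.09021

α₂ = 0.0902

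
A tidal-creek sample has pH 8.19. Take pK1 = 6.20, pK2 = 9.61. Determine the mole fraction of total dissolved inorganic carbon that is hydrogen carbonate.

α₁ = 1 / (1 + [H⁺]/K1 + K2/[H⁺]) = 1 / (1 + 10^-1.99 + 10^-1.42)
   = 1 / (1 + 0.010233 + 0.038019) = 1/1.0483 = 0.9540

α₁ = 0.954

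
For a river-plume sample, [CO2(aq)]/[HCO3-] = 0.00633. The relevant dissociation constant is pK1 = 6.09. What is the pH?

From K1 = [H⁺][HCO3-]/[CO2(aq)]:  pH = pK1 − log₁₀([CO2(aq)]/[HCO3-])
log₁₀(0.00633) = -2.199
pH = 6.09 − (-2.199) = 8.29

pH = 8.29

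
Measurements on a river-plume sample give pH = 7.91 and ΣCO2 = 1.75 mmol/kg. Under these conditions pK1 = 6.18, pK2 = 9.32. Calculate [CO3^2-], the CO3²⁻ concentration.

α₂ = 1 / (1 + [H⁺]/K2 + [H⁺]²/(K1K2)) = 1 / (1 + 10^+1.41 + 10^-0.32)
   = 1 / (1 + 25.704 + 0.47863) = 1/27.183 = 0.03679
[CO3²⁻] = α₂ × DIC = 0.03679 × 1.75 = 0.0644 mmol/kg

[CO3²⁻] = 0.0644 mmol/kg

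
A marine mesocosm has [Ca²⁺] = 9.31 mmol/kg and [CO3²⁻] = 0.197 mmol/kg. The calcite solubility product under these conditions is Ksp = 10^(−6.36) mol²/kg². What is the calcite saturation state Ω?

Ksp = 10^(−6.36) = 4.365×10^-7
Ω = [Ca²⁺][CO3²⁻]/Ksp = (9.31×10^-3)(0.197×10^-3) / 4.365×10^-7 = 4.20

Ω = 4.20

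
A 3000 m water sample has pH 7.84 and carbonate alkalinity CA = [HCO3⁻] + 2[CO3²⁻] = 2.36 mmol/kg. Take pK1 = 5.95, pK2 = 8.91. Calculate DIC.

DIC = 2.21 mmol/kg

CA = [HCO3⁻] + 2[CO3²⁻] = (α₁ + 2α₂)·DIC
At pH 7.84: [H⁺]/K1 = 10^-1.89 = 0.012882, K2/[H⁺] = 10^-1.07 = 0.085114
α₁ = 1/(1 + 0.012882 + 0.085114) = 1/1.0980 = 0.9107; α₂ = α₁·K2/[H⁺] = 0.07752
α₁ + 2α₂ = 1.0658
DIC = CA / (α₁ + 2α₂) = 2.36 / 1.0658 = 2.21 mmol/kg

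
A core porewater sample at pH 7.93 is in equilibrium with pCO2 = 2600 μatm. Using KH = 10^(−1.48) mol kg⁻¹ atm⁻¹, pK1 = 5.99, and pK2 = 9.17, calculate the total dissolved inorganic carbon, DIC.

DIC = 8.02 mmol/kg

[CO2*] = KH · pCO2 = 10^(−1.48) × 2600×10^-6 = 8.609×10^-5 mol/kg
α₀ = 1/(1 + K1/[H⁺] + K1K2/[H⁺]²) = 1/(1 + 10^+1.94 + 10^+0.70) = 0.01074
DIC = [CO2*]/α₀ = 8.609×10^-5 / 0.01074 = 8.02 mmol/kg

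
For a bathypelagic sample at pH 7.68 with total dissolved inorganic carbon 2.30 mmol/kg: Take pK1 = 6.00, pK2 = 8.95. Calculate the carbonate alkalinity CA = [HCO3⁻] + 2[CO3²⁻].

CA = [HCO3⁻] + 2[CO3²⁻] = (α₁ + 2α₂)·DIC
At pH 7.68: [H⁺]/K1 = 10^-1.68 = 0.020893, K2/[H⁺] = 10^-1.27 = 0.053703
α₁ = 1/(1 + 0.020893 + 0.053703) = 1/1.0746 = 0.9306; α₂ = α₁·K2/[H⁺] = 0.04998
α₁ + 2α₂ = 1.0305
CA = 1.0305 × 2.30 = 2.37 mmol/kg

CA = 2.37 mmol/kg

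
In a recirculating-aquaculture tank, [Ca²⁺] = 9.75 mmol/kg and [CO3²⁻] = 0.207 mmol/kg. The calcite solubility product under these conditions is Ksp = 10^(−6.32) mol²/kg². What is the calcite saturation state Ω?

Ksp = 10^(−6.32) = 4.786×10^-7
Ω = [Ca²⁺][CO3²⁻]/Ksp = (9.75×10^-3)(0.207×10^-3) / 4.786×10^-7 = 4.22

Ω = 4.22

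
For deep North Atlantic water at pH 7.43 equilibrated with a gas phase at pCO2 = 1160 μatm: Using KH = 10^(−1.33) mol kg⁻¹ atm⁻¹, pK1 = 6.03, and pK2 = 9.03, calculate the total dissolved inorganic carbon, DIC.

[CO2*] = KH · pCO2 = 10^(−1.33) × 1160×10^-6 = 5.426×10^-5 mol/kg
α₀ = 1/(1 + K1/[H⁺] + K1K2/[H⁺]²) = 1/(1 + 10^+1.40 + 10^-0.20) = 0.03738
DIC = [CO2*]/α₀ = 5.426×10^-5 / 0.03738 = 1.45 mmol/kg

DIC = 1.45 mmol/kg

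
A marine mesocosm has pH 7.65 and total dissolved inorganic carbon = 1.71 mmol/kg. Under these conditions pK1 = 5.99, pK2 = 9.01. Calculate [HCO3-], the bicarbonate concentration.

[HCO3⁻] = 1.60 mmol/kg

α₁ = 1 / (1 + [H⁺]/K1 + K2/[H⁺]) = 1 / (1 + 10^-1.66 + 10^-1.36)
   = 1 / (1 + 0.021878 + 0.043652) = 1/1.0655 = 0.9385
[HCO3⁻] = α₁ × DIC = 0.9385 × 1.71 = 1.60 mmol/kg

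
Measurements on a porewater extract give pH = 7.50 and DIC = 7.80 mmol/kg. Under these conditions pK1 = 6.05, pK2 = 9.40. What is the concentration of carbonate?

α₂ = 1 / (1 + [H⁺]/K2 + [H⁺]²/(K1K2)) = 1 / (1 + 10^+1.90 + 10^+0.45)
   = 1 / (1 + 79.433 + 2.8184) = 1/83.251 = 0.01201
[CO3²⁻] = α₂ × DIC = 0.01201 × 7.80 = 0.0937 mmol/kg

[CO3²⁻] = 0.0937 mmol/kg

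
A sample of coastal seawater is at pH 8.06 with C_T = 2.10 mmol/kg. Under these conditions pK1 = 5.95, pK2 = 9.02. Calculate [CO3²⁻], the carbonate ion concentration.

α₂ = 1 / (1 + [H⁺]/K2 + [H⁺]²/(K1K2)) = 1 / (1 + 10^+0.96 + 10^-1.15)
   = 1 / (1 + 9.1201 + 0.070795) = 1/10.191 = 0.09813
[CO3²⁻] = α₂ × DIC = 0.09813 × 2.10 = 0.206 mmol/kg

[CO3²⁻] = 0.206 mmol/kg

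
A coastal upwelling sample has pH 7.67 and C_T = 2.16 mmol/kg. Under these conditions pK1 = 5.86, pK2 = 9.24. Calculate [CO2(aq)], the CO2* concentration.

[CO2*] = 0.0321 mmol/kg

α₀ = 1 / (1 + K1/[H⁺] + K1K2/[H⁺]²) = 1 / (1 + 10^+1.81 + 10^+0.24)
   = 1 / (1 + 64.565 + 1.7378) = 1/67.303 = 0.01486
[CO2*] = α₀ × DIC = 0.01486 × 2.16 = 0.0321 mmol/kg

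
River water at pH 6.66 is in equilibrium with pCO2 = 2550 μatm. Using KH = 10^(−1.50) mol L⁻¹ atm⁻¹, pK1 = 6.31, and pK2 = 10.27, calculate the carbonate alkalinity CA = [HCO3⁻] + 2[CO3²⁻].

CA = 0.181 mmol/L

[CO2*] = KH · pCO2 = 10^(−1.50) × 2550×10^-6 = 8.064×10^-5 mol/L
α₀ = 1/(1 + K1/[H⁺] + K1K2/[H⁺]²) = 1/(1 + 10^+0.35 + 10^-3.26) = 0.3087
DIC = [CO2*]/α₀ = 8.064×10^-5 / 0.3087 = 0.2612 mmol/L
CA = (α₁ + 2α₂)·DIC = (0.6911 + 2×0.0001696) × 0.2612 = 0.181 mmol/L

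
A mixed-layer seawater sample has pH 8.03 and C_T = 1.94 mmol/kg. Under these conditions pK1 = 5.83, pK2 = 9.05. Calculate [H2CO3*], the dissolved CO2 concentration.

α₀ = 1 / (1 + K1/[H⁺] + K1K2/[H⁺]²) = 1 / (1 + 10^+2.20 + 10^+1.18)
   = 1 / (1 + 158.49 + 15.136) = 1/174.62 = 0.005727
[CO2*] = α₀ × DIC = 0.005727 × 1.94 = 0.0111 mmol/kg = 11.1 μmol/kg

[CO2*] = 11.1 μmol/kg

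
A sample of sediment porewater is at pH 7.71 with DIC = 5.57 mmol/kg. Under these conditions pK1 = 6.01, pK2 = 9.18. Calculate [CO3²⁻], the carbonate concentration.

[CO3²⁻] = 0.179 mmol/kg

α₂ = 1 / (1 + [H⁺]/K2 + [H⁺]²/(K1K2)) = 1 / (1 + 10^+1.47 + 10^-0.23)
   = 1 / (1 + 29.512 + 0.58884) = 1/31.101 = 0.03215
[CO3²⁻] = α₂ × DIC = 0.03215 × 5.57 = 0.179 mmol/kg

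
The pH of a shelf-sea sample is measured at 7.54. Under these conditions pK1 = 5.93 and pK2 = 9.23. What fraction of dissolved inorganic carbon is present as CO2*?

α₀ = 0.0235

α₀ = 1 / (1 + K1/[H⁺] + K1K2/[H⁺]²) = 1 / (1 + 10^+1.61 + 10^-0.08)
   = 1 / (1 + 40.738 + 0.83176) = 1/42.570 = 0.02349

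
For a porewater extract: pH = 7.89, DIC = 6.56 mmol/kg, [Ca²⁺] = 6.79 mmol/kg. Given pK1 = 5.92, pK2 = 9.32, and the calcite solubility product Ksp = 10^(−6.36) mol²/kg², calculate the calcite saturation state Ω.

Ω = 3.62

α₂ = 1 / (1 + [H⁺]/K2 + [H⁺]²/(K1K2)) = 1 / (1 + 10^+1.43 + 10^-0.54)
   = 1 / (1 + 26.915 + 0.28840) = 1/28.204 = 0.03546
[CO3²⁻] = α₂ × DIC = 0.03546 × 6.56 = 0.2326 mmol/kg
Ksp = 10^(−6.36) = 4.365×10^-7
Ω = [Ca²⁺][CO3²⁻]/Ksp = (6.79×10^-3)(2.326×10^-4) / 4.365×10^-7 = 3.62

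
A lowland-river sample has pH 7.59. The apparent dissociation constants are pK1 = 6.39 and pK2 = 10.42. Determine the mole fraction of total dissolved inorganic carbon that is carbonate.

α₂ = 0.00139

α₂ = 1 / (1 + [H⁺]/K2 + [H⁺]²/(K1K2)) = 1 / (1 + 10^+2.83 + 10^+1.63)
   = 1 / (1 + 676.08 + 42.658) = 1/719.74 = 0.001389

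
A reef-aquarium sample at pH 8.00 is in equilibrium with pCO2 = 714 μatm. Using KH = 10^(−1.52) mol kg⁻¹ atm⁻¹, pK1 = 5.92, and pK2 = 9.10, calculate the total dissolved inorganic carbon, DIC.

DIC = 2.82 mmol/kg

[CO2*] = KH · pCO2 = 10^(−1.52) × 714×10^-6 = 2.156×10^-5 mol/kg
α₀ = 1/(1 + K1/[H⁺] + K1K2/[H⁺]²) = 1/(1 + 10^+2.08 + 10^+0.98) = 0.007647
DIC = [CO2*]/α₀ = 2.156×10^-5 / 0.007647 = 2.82 mmol/kg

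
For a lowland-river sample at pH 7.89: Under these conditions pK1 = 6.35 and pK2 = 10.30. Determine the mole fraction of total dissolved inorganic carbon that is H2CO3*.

α₀ = 0.0279

α₀ = 1 / (1 + K1/[H⁺] + K1K2/[H⁺]²) = 1 / (1 + 10^+1.54 + 10^-0.87)
   = 1 / (1 + 34.674 + 0.13490) = 1/35.809 = 0.02793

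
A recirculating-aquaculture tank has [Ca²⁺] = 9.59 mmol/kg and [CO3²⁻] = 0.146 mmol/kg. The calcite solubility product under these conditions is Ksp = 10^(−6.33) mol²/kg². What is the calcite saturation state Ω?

Ksp = 10^(−6.33) = 4.677×10^-7
Ω = [Ca²⁺][CO3²⁻]/Ksp = (9.59×10^-3)(0.146×10^-3) / 4.677×10^-7 = 2.99

Ω = 2.99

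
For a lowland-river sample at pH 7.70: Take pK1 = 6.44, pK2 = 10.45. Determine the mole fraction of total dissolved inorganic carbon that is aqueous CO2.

α₀ = 0.0520

α₀ = 1 / (1 + K1/[H⁺] + K1K2/[H⁺]²) = 1 / (1 + 10^+1.26 + 10^-1.49)
   = 1 / (1 + 18.197 + 0.032359) = 1/19.229 = 0.05200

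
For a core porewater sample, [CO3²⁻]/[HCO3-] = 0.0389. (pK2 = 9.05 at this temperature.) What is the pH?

pH = 7.64

From K2 = [H⁺][CO3²⁻]/[HCO3-]:  pH = pK2 + log₁₀([CO3²⁻]/[HCO3-])
log₁₀(0.0389) = -1.410
pH = 9.05 + (-1.410) = 7.64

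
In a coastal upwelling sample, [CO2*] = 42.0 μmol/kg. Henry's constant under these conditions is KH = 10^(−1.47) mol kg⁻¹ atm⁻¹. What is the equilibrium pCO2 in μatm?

pCO2 = 1240 μatm

KH = 10^(−1.47) = 3.388×10^-2 mol kg⁻¹ atm⁻¹
pCO2 = [CO2*]/KH = 42.0×10^-6 / 3.388×10^-2 = 1.24×10^-3 atm = 1240 μatm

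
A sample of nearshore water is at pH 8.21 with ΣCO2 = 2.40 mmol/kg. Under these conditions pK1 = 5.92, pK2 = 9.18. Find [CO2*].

[CO2*] = 11.1 μmol/kg

α₀ = 1 / (1 + K1/[H⁺] + K1K2/[H⁺]²) = 1 / (1 + 10^+2.29 + 10^+1.32)
   = 1 / (1 + 194.98 + 20.893) = 1/216.88 = 0.004611
[CO2*] = α₀ × DIC = 0.004611 × 2.40 = 0.0111 mmol/kg = 11.1 μmol/kg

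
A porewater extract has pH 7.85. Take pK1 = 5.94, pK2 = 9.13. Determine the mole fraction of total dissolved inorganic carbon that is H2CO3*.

α₀ = 0.0116

α₀ = 1 / (1 + K1/[H⁺] + K1K2/[H⁺]²) = 1 / (1 + 10^+1.91 + 10^+0.63)
   = 1 / (1 + 81.283 + 4.2658) = 1/86.549 = 0.01155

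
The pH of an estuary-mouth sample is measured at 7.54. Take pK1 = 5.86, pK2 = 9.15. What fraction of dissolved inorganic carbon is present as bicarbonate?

α₁ = 1 / (1 + [H⁺]/K1 + K2/[H⁺]) = 1 / (1 + 10^-1.68 + 10^-1.61)
   = 1 / (1 + 0.020893 + 0.024547) = 1/1.0454 = 0.9565

α₁ = 0.957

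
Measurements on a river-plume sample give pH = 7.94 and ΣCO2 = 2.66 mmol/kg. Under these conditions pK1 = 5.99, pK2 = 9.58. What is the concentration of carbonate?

[CO3²⁻] = 0.0589 mmol/kg

α₂ = 1 / (1 + [H⁺]/K2 + [H⁺]²/(K1K2)) = 1 / (1 + 10^+1.64 + 10^-0.31)
   = 1 / (1 + 43.652 + 0.48978) = 1/45.141 = 0.02215
[CO3²⁻] = α₂ × DIC = 0.02215 × 2.66 = 0.0589 mmol/kg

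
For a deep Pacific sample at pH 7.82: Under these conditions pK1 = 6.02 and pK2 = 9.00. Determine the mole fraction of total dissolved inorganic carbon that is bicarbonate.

α₁ = 0.924

α₁ = 1 / (1 + [H⁺]/K1 + K2/[H⁺]) = 1 / (1 + 10^-1.80 + 10^-1.18)
   = 1 / (1 + 0.015849 + 0.066069) = 1/1.0819 = 0.9243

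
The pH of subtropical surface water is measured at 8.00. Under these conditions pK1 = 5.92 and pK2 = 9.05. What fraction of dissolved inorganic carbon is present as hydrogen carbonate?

α₁ = 1 / (1 + [H⁺]/K1 + K2/[H⁺]) = 1 / (1 + 10^-2.08 + 10^-1.05)
   = 1 / (1 + 0.0083176 + 0.089125) = 1/1.0974 = 0.9112

α₁ = 0.911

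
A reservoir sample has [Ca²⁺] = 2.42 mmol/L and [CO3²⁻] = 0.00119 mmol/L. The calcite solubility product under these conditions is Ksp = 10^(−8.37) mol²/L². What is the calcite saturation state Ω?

Ω = 0.675

Ksp = 10^(−8.37) = 4.266×10^-9
Ω = [Ca²⁺][CO3²⁻]/Ksp = (2.42×10^-3)(0.00119×10^-3) / 4.266×10^-9 = 0.675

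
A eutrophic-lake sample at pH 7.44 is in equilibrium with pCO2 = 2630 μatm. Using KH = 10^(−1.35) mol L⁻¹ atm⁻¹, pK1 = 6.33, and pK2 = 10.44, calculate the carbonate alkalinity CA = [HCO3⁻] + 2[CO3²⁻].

[CO2*] = KH · pCO2 = 10^(−1.35) × 2630×10^-6 = 1.175×10^-4 mol/L
α₀ = 1/(1 + K1/[H⁺] + K1K2/[H⁺]²) = 1/(1 + 10^+1.11 + 10^-1.89) = 0.07197
DIC = [CO2*]/α₀ = 1.175×10^-4 / 0.07197 = 1.632 mmol/L
CA = (α₁ + 2α₂)·DIC = (0.9271 + 2×0.0009271) × 1.632 = 1.52 mmol/L

CA = 1.52 mmol/L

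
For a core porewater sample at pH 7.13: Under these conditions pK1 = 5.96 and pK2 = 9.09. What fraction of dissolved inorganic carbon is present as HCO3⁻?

α₁ = 0.927

α₁ = 1 / (1 + [H⁺]/K1 + K2/[H⁺]) = 1 / (1 + 10^-1.17 + 10^-1.96)
   = 1 / (1 + 0.067608 + 0.010965) = 1/1.0786 = 0.9272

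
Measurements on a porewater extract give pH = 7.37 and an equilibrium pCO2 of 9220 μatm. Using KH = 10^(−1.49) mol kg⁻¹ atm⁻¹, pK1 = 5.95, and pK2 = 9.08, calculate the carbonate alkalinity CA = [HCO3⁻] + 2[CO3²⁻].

[CO2*] = KH · pCO2 = 10^(−1.49) × 9220×10^-6 = 2.984×10^-4 mol/kg
α₀ = 1/(1 + K1/[H⁺] + K1K2/[H⁺]²) = 1/(1 + 10^+1.42 + 10^-0.29) = 0.03595
DIC = [CO2*]/α₀ = 2.984×10^-4 / 0.03595 = 8.299 mmol/kg
CA = (α₁ + 2α₂)·DIC = (0.9456 + 2×0.01844) × 8.299 = 8.15 mmol/kg

CA = 8.15 mmol/kg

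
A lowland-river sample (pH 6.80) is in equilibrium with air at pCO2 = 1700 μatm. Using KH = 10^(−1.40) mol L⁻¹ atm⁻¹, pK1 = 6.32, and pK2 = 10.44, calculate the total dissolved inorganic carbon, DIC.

[CO2*] = KH · pCO2 = 10^(−1.40) × 1700×10^-6 = 6.768×10^-5 mol/L
α₀ = 1/(1 + K1/[H⁺] + K1K2/[H⁺]²) = 1/(1 + 10^+0.48 + 10^-3.16) = 0.2487
DIC = [CO2*]/α₀ = 6.768×10^-5 / 0.2487 = 0.272 mmol/L

DIC = 0.272 mmol/L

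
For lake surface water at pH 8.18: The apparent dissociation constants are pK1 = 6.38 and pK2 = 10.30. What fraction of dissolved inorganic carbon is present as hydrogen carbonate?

α₁ = 0.977

α₁ = 1 / (1 + [H⁺]/K1 + K2/[H⁺]) = 1 / (1 + 10^-1.80 + 10^-2.12)
   = 1 / (1 + 0.015849 + 0.0075858) = 1/1.0234 = 0.9771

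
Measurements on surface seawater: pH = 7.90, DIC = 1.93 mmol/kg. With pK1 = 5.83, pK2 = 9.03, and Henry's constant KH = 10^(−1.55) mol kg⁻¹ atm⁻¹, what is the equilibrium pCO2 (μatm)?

pCO2 = 538 μatm

α₀ = 1 / (1 + K1/[H⁺] + K1K2/[H⁺]²) = 1 / (1 + 10^+2.07 + 10^+0.94)
   = 1 / (1 + 117.49 + 8.7096) = 1/127.20 = 0.007862
[CO2*] = α₀ × DIC = 0.007862 × 1.93 = 0.01517 mmol/kg = 15.17 μmol/kg
pCO2 = [CO2*]/KH = 1.517×10^-5 / 2.818×10^-2 = 538 μatm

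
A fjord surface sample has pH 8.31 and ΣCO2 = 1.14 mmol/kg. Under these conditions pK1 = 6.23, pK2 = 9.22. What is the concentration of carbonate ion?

α₂ = 1 / (1 + [H⁺]/K2 + [H⁺]²/(K1K2)) = 1 / (1 + 10^+0.91 + 10^-1.17)
   = 1 / (1 + 8.1283 + 0.067608) = 1/9.1959 = 0.1087
[CO3²⁻] = α₂ × DIC = 0.1087 × 1.14 = 0.124 mmol/kg

[CO3²⁻] = 0.124 mmol/kg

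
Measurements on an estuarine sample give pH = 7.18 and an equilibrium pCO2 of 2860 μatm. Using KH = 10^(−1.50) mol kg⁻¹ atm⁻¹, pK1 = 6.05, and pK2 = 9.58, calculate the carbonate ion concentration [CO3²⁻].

[CO3²⁻] = 4.86 μmol/kg

[CO2*] = KH · pCO2 = 10^(−1.50) × 2860×10^-6 = 9.044×10^-5 mol/kg
α₀ = 1/(1 + K1/[H⁺] + K1K2/[H⁺]²) = 1/(1 + 10^+1.13 + 10^-1.27) = 0.06876
DIC = [CO2*]/α₀ = 9.044×10^-5 / 0.06876 = 1.315 mmol/kg
[CO3²⁻] = α₂·DIC; α₂ = 0.003693, so [CO3²⁻] = 0.003693 × 1.315 = 0.00486 mmol/kg = 4.86 μmol/kg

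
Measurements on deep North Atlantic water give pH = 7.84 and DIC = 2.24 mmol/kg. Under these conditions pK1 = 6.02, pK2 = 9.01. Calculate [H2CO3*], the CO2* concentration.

α₀ = 1 / (1 + K1/[H⁺] + K1K2/[H⁺]²) = 1 / (1 + 10^+1.82 + 10^+0.65)
   = 1 / (1 + 66.069 + 4.4668) = 1/71.536 = 0.01398
[CO2*] = α₀ × DIC = 0.01398 × 2.24 = 0.0313 mmol/kg

[CO2*] = 0.0313 mmol/kg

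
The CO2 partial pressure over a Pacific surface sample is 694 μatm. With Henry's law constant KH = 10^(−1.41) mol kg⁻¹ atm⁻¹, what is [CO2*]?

KH = 10^(−1.41) = 3.890×10^-2 mol kg⁻¹ atm⁻¹
[CO2*] = KH · pCO2 = 3.890×10^-2 × 694×10^-6 atm = 2.70×10^-5 mol/kg

[CO2*] = 27.0 μmol/kg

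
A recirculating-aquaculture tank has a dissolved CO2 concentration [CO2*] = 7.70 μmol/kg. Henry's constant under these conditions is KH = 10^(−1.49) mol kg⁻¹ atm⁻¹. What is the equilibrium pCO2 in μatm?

KH = 10^(−1.49) = 3.236×10^-2 mol kg⁻¹ atm⁻¹
pCO2 = [CO2*]/KH = 7.70×10^-6 / 3.236×10^-2 = 2.38×10^-4 atm = 238 μatm

pCO2 = 238 μatm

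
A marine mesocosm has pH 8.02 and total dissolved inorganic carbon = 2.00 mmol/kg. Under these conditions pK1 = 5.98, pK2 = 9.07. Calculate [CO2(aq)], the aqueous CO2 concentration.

α₀ = 1 / (1 + K1/[H⁺] + K1K2/[H⁺]²) = 1 / (1 + 10^+2.04 + 10^+0.99)
   = 1 / (1 + 109.65 + 9.7724) = 1/120.42 = 0.008304
[CO2*] = α₀ × DIC = 0.008304 × 2.00 = 0.0166 mmol/kg = 16.6 μmol/kg

[CO2*] = 16.6 μmol/kg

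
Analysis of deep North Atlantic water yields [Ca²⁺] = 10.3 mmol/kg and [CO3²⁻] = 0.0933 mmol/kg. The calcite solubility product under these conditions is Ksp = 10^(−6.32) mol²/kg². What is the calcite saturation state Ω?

Ω = 2.01

Ksp = 10^(−6.32) = 4.786×10^-7
Ω = [Ca²⁺][CO3²⁻]/Ksp = (10.3×10^-3)(0.0933×10^-3) / 4.786×10^-7 = 2.01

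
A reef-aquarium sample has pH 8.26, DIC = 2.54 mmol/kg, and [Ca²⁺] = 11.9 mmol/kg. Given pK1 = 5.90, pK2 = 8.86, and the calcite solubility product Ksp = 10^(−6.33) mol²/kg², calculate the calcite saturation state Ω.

α₂ = 1 / (1 + [H⁺]/K2 + [H⁺]²/(K1K2)) = 1 / (1 + 10^+0.60 + 10^-1.76)
   = 1 / (1 + 3.9811 + 0.017378) = 1/4.9984 = 0.2001
[CO3²⁻] = α₂ × DIC = 0.2001 × 2.54 = 0.5082 mmol/kg
Ksp = 10^(−6.33) = 4.677×10^-7
Ω = [Ca²⁺][CO3²⁻]/Ksp = (11.9×10^-3)(5.082×10^-4) / 4.677×10^-7 = 12.9

Ω = 12.9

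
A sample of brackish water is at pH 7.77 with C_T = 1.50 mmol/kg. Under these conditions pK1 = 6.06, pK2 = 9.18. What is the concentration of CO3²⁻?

α₂ = 1 / (1 + [H⁺]/K2 + [H⁺]²/(K1K2)) = 1 / (1 + 10^+1.41 + 10^-0.30)
   = 1 / (1 + 25.704 + 0.50119) = 1/27.205 = 0.03676
[CO3²⁻] = α₂ × DIC = 0.03676 × 1.50 = 0.0551 mmol/kg

[CO3²⁻] = 0.0551 mmol/kg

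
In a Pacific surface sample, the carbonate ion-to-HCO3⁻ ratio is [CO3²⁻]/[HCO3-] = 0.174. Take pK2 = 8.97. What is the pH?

pH = 8.21

From K2 = [H⁺][CO3²⁻]/[HCO3-]:  pH = pK2 + log₁₀([CO3²⁻]/[HCO3-])
log₁₀(0.174) = -0.759
pH = 8.97 + (-0.759) = 8.21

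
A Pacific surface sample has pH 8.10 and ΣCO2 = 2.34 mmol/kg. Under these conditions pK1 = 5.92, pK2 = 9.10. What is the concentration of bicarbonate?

[HCO3⁻] = 2.11 mmol/kg

α₁ = 1 / (1 + [H⁺]/K1 + K2/[H⁺]) = 1 / (1 + 10^-2.18 + 10^-1.00)
   = 1 / (1 + 0.0066069 + 0.10000) = 1/1.1066 = 0.9037
[HCO3⁻] = α₁ × DIC = 0.9037 × 2.34 = 2.11 mmol/kg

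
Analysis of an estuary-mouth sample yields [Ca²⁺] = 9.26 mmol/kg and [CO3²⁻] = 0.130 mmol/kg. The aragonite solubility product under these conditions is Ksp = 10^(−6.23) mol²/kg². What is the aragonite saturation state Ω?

Ksp = 10^(−6.23) = 5.888×10^-7
Ω = [Ca²⁺][CO3²⁻]/Ksp = (9.26×10^-3)(0.130×10^-3) / 5.888×10^-7 = 2.04

Ω = 2.04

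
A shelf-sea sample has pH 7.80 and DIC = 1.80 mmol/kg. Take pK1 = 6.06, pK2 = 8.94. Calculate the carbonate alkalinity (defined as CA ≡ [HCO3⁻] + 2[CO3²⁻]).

CA = 1.89 mmol/kg

CA = [HCO3⁻] + 2[CO3²⁻] = (α₁ + 2α₂)·DIC
At pH 7.80: [H⁺]/K1 = 10^-1.74 = 0.018197, K2/[H⁺] = 10^-1.14 = 0.072444
α₁ = 1/(1 + 0.018197 + 0.072444) = 1/1.0906 = 0.9169; α₂ = α₁·K2/[H⁺] = 0.06642
α₁ + 2α₂ = 1.0497
CA = 1.0497 × 1.80 = 1.89 mmol/kg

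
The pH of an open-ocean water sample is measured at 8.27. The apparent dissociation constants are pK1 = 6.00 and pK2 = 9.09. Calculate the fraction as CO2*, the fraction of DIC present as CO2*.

α₀ = 0.00464

α₀ = 1 / (1 + K1/[H⁺] + K1K2/[H⁺]²) = 1 / (1 + 10^+2.27 + 10^+1.45)
   = 1 / (1 + 186.21 + 28.184) = 1/215.39 = 0.004643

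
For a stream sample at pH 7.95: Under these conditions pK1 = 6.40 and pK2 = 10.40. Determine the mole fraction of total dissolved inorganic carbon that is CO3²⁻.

α₂ = 0.00344

α₂ = 1 / (1 + [H⁺]/K2 + [H⁺]²/(K1K2)) = 1 / (1 + 10^+2.45 + 10^+0.90)
   = 1 / (1 + 281.84 + 7.9433) = 1/290.78 = 0.003439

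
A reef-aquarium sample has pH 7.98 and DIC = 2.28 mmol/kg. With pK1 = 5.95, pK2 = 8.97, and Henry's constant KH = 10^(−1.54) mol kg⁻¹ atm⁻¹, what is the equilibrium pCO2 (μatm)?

pCO2 = 664 μatm

α₀ = 1 / (1 + K1/[H⁺] + K1K2/[H⁺]²) = 1 / (1 + 10^+2.03 + 10^+1.04)
   = 1 / (1 + 107.15 + 10.965) = 1/119.12 = 0.008395
[CO2*] = α₀ × DIC = 0.008395 × 2.28 = 0.01914 mmol/kg = 19.14 μmol/kg
pCO2 = [CO2*]/KH = 1.914×10^-5 / 2.884×10^-2 = 664 μatm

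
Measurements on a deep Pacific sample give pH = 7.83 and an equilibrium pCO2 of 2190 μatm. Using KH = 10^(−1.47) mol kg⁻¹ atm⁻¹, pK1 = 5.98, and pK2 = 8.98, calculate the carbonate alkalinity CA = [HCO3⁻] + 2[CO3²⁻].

[CO2*] = KH · pCO2 = 10^(−1.47) × 2190×10^-6 = 7.421×10^-5 mol/kg
α₀ = 1/(1 + K1/[H⁺] + K1K2/[H⁺]²) = 1/(1 + 10^+1.85 + 10^+0.70) = 0.01302
DIC = [CO2*]/α₀ = 7.421×10^-5 / 0.01302 = 5.700 mmol/kg
CA = (α₁ + 2α₂)·DIC = (0.9217 + 2×0.06525) × 5.700 = 6.00 mmol/kg

CA = 6.00 mmol/kg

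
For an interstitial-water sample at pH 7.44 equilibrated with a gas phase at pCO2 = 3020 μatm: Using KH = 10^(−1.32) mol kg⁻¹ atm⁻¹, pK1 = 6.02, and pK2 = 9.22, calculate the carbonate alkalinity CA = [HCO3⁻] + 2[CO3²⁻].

CA = 3.93 mmol/kg

[CO2*] = KH · pCO2 = 10^(−1.32) × 3020×10^-6 = 1.445×10^-4 mol/kg
α₀ = 1/(1 + K1/[H⁺] + K1K2/[H⁺]²) = 1/(1 + 10^+1.42 + 10^-0.36) = 0.03605
DIC = [CO2*]/α₀ = 1.445×10^-4 / 0.03605 = 4.010 mmol/kg
CA = (α₁ + 2α₂)·DIC = (0.9482 + 2×0.01574) × 4.010 = 3.93 mmol/kg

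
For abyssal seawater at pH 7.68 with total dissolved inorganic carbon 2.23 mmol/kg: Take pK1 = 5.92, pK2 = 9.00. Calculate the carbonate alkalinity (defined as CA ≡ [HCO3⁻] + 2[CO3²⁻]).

CA = 2.29 mmol/kg

CA = [HCO3⁻] + 2[CO3²⁻] = (α₁ + 2α₂)·DIC
At pH 7.68: [H⁺]/K1 = 10^-1.76 = 0.017378, K2/[H⁺] = 10^-1.32 = 0.047863
α₁ = 1/(1 + 0.017378 + 0.047863) = 1/1.0652 = 0.9388; α₂ = α₁·K2/[H⁺] = 0.04493
α₁ + 2α₂ = 1.0286
CA = 1.0286 × 2.23 = 2.29 mmol/kg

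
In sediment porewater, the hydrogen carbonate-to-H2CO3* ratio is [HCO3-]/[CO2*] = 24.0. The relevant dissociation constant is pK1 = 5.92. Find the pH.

pH = 7.30

From K1 = [H⁺][HCO3-]/[CO2*]:  pH = pK1 + log₁₀([HCO3-]/[CO2*])
log₁₀(24.0) = +1.380
pH = 5.92 + (+1.380) = 7.30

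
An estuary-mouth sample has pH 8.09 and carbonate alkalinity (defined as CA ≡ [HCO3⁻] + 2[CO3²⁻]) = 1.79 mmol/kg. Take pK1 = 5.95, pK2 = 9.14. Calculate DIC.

CA = [HCO3⁻] + 2[CO3²⁻] = (α₁ + 2α₂)·DIC
At pH 8.09: [H⁺]/K1 = 10^-2.14 = 0.0072444, K2/[H⁺] = 10^-1.05 = 0.089125
α₁ = 1/(1 + 0.0072444 + 0.089125) = 1/1.0964 = 0.9121; α₂ = α₁·K2/[H⁺] = 0.08129
α₁ + 2α₂ = 1.0747
DIC = CA / (α₁ + 2α₂) = 1.79 / 1.0747 = 1.67 mmol/kg

DIC = 1.67 mmol/kg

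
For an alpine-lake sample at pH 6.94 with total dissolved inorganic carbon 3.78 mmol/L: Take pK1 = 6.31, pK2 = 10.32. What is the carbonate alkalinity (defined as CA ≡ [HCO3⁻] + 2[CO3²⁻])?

CA = [HCO3⁻] + 2[CO3²⁻] = (α₁ + 2α₂)·DIC
At pH 6.94: [H⁺]/K1 = 10^-0.63 = 0.23442, K2/[H⁺] = 10^-3.38 = 0.00041687
α₁ = 1/(1 + 0.23442 + 0.00041687) = 1/1.2348 = 0.8098; α₂ = α₁·K2/[H⁺] = 0.0003376
α₁ + 2α₂ = 0.8105
CA = 0.8105 × 3.78 = 3.06 mmol/L

CA = 3.06 mmol/L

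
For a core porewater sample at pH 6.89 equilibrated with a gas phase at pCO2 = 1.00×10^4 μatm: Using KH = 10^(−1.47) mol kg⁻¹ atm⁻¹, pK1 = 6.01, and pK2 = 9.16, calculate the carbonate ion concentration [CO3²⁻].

[CO2*] = KH · pCO2 = 10^(−1.47) × 1.00×10^4×10^-6 = 3.388×10^-4 mol/kg
α₀ = 1/(1 + K1/[H⁺] + K1K2/[H⁺]²) = 1/(1 + 10^+0.88 + 10^-1.39) = 0.1159
DIC = [CO2*]/α₀ = 3.388×10^-4 / 0.1159 = 2.923 mmol/kg
[CO3²⁻] = α₂·DIC; α₂ = 0.004722, so [CO3²⁻] = 0.004722 × 2.923 = 0.0138 mmol/kg = 13.8 μmol/kg

[CO3²⁻] = 13.8 μmol/kg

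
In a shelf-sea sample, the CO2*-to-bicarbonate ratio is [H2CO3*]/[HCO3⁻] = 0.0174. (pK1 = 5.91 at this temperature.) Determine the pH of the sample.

pH = 7.67

From K1 = [H⁺][HCO3⁻]/[H2CO3*]:  pH = pK1 − log₁₀([H2CO3*]/[HCO3⁻])
log₁₀(0.0174) = -1.759
pH = 5.91 − (-1.759) = 7.67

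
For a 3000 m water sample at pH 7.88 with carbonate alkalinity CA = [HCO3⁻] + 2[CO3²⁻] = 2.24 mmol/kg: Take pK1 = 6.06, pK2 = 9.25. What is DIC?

DIC = 2.18 mmol/kg

CA = [HCO3⁻] + 2[CO3²⁻] = (α₁ + 2α₂)·DIC
At pH 7.88: [H⁺]/K1 = 10^-1.82 = 0.015136, K2/[H⁺] = 10^-1.37 = 0.042658
α₁ = 1/(1 + 0.015136 + 0.042658) = 1/1.0578 = 0.9454; α₂ = α₁·K2/[H⁺] = 0.04033
α₁ + 2α₂ = 1.0260
DIC = CA / (α₁ + 2α₂) = 2.24 / 1.0260 = 2.18 mmol/kg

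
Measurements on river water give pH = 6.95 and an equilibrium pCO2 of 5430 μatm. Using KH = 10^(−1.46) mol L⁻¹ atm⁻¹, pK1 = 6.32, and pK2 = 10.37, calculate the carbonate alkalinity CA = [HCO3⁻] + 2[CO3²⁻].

CA = 0.804 mmol/L

[CO2*] = KH · pCO2 = 10^(−1.46) × 5430×10^-6 = 1.883×10^-4 mol/L
α₀ = 1/(1 + K1/[H⁺] + K1K2/[H⁺]²) = 1/(1 + 10^+0.63 + 10^-2.79) = 0.1898
DIC = [CO2*]/α₀ = 1.883×10^-4 / 0.1898 = 0.9917 mmol/L
CA = (α₁ + 2α₂)·DIC = (0.8098 + 2×0.0003079) × 0.9917 = 0.804 mmol/L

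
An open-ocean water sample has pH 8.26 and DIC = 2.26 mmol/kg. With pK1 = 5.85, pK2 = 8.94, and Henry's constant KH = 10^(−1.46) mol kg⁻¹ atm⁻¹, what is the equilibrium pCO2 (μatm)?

pCO2 = 209 μatm

α₀ = 1 / (1 + K1/[H⁺] + K1K2/[H⁺]²) = 1 / (1 + 10^+2.41 + 10^+1.73)
   = 1 / (1 + 257.04 + 53.703) = 1/311.74 = 0.003208
[CO2*] = α₀ × DIC = 0.003208 × 2.26 = 0.007250 mmol/kg = 7.250 μmol/kg
pCO2 = [CO2*]/KH = 7.250×10^-6 / 3.467×10^-2 = 209 μatm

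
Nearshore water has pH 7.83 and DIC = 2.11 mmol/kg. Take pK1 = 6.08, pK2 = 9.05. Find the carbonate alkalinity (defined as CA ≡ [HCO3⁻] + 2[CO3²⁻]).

CA = 2.19 mmol/kg

CA = [HCO3⁻] + 2[CO3²⁻] = (α₁ + 2α₂)·DIC
At pH 7.83: [H⁺]/K1 = 10^-1.75 = 0.017783, K2/[H⁺] = 10^-1.22 = 0.060256
α₁ = 1/(1 + 0.017783 + 0.060256) = 1/1.0780 = 0.9276; α₂ = α₁·K2/[H⁺] = 0.05589
α₁ + 2α₂ = 1.0394
CA = 1.0394 × 2.11 = 2.19 mmol/kg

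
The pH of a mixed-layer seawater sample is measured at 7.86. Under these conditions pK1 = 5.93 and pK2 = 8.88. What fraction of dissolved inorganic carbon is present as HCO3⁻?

α₁ = 1 / (1 + [H⁺]/K1 + K2/[H⁺]) = 1 / (1 + 10^-1.93 + 10^-1.02)
   = 1 / (1 + 0.011749 + 0.095499) = 1/1.1072 = 0.9031

α₁ = 0.903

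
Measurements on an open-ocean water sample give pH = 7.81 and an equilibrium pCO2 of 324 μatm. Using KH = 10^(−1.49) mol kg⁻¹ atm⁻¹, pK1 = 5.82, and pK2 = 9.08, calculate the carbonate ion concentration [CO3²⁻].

[CO3²⁻] = 0.0550 mmol/kg

[CO2*] = KH · pCO2 = 10^(−1.49) × 324×10^-6 = 1.048×10^-5 mol/kg
α₀ = 1/(1 + K1/[H⁺] + K1K2/[H⁺]²) = 1/(1 + 10^+1.99 + 10^+0.72) = 0.009618
DIC = [CO2*]/α₀ = 1.048×10^-5 / 0.009618 = 1.090 mmol/kg
[CO3²⁻] = α₂·DIC; α₂ = 0.05048, so [CO3²⁻] = 0.05048 × 1.090 = 0.0550 mmol/kg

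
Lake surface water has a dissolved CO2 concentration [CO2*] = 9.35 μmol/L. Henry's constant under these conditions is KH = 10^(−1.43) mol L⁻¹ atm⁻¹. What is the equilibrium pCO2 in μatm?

pCO2 = 252 μatm

KH = 10^(−1.43) = 3.715×10^-2 mol L⁻¹ atm⁻¹
pCO2 = [CO2*]/KH = 9.35×10^-6 / 3.715×10^-2 = 2.52×10^-4 atm = 252 μatm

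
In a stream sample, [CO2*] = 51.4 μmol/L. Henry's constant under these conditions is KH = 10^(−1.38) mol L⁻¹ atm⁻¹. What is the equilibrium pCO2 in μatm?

pCO2 = 1230 μatm

KH = 10^(−1.38) = 4.169×10^-2 mol L⁻¹ atm⁻¹
pCO2 = [CO2*]/KH = 51.4×10^-6 / 4.169×10^-2 = 1.23×10^-3 atm = 1230 μatm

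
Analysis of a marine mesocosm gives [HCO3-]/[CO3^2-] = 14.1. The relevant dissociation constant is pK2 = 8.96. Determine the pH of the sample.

pH = 7.81

From K2 = [H⁺][CO3^2-]/[HCO3-]:  pH = pK2 − log₁₀([HCO3-]/[CO3^2-])
log₁₀(14.1) = +1.149
pH = 8.96 − (+1.149) = 7.81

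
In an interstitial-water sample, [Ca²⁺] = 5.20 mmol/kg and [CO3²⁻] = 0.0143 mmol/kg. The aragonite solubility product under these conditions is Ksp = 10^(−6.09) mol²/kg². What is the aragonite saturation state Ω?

Ksp = 10^(−6.09) = 8.128×10^-7
Ω = [Ca²⁺][CO3²⁻]/Ksp = (5.20×10^-3)(0.0143×10^-3) / 8.128×10^-7 = 0.0915

Ω = 0.0915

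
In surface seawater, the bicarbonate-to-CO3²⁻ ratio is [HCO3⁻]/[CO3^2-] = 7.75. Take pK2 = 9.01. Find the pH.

pH = 8.12

From K2 = [H⁺][CO3^2-]/[HCO3⁻]:  pH = pK2 − log₁₀([HCO3⁻]/[CO3^2-])
log₁₀(7.75) = +0.889
pH = 9.01 − (+0.889) = 8.12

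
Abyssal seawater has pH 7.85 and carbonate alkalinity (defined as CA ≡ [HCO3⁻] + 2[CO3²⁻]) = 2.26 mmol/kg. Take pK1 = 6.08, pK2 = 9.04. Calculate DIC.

CA = [HCO3⁻] + 2[CO3²⁻] = (α₁ + 2α₂)·DIC
At pH 7.85: [H⁺]/K1 = 10^-1.77 = 0.016982, K2/[H⁺] = 10^-1.19 = 0.064565
α₁ = 1/(1 + 0.016982 + 0.064565) = 1/1.0815 = 0.9246; α₂ = α₁·K2/[H⁺] = 0.05970
α₁ + 2α₂ = 1.0440
DIC = CA / (α₁ + 2α₂) = 2.26 / 1.0440 = 2.16 mmol/kg

DIC = 2.16 mmol/kg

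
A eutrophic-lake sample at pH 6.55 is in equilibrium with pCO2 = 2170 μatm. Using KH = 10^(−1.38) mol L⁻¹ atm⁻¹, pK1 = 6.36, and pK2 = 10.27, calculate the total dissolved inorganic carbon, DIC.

DIC = 0.231 mmol/L

[CO2*] = KH · pCO2 = 10^(−1.38) × 2170×10^-6 = 9.046×10^-5 mol/L
α₀ = 1/(1 + K1/[H⁺] + K1K2/[H⁺]²) = 1/(1 + 10^+0.19 + 10^-3.53) = 0.3923
DIC = [CO2*]/α₀ = 9.046×10^-5 / 0.3923 = 0.231 mmol/L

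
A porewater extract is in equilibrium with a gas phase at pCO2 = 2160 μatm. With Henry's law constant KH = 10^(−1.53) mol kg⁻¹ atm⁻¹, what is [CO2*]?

[CO2*] = 63.7 μmol/kg

KH = 10^(−1.53) = 2.951×10^-2 mol kg⁻¹ atm⁻¹
[CO2*] = KH · pCO2 = 2.951×10^-2 × 2160×10^-6 atm = 6.37×10^-5 mol/kg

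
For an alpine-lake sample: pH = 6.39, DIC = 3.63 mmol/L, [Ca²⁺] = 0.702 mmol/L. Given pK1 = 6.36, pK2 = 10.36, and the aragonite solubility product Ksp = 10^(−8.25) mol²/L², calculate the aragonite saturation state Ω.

Ω = 0.0251

α₂ = 1 / (1 + [H⁺]/K2 + [H⁺]²/(K1K2)) = 1 / (1 + 10^+3.97 + 10^+3.94)
   = 1 / (1 + 9332.5 + 8709.6) = 1/1.8043×10^4 = 5.542×10^-5
[CO3²⁻] = α₂ × DIC = 5.542×10^-5 × 3.63 = 0.0002012 mmol/L = 0.2012 μmol/L
Ksp = 10^(−8.25) = 5.623×10^-9
Ω = [Ca²⁺][CO3²⁻]/Ksp = (0.702×10^-3)(2.012×10^-7) / 5.623×10^-9 = 0.0251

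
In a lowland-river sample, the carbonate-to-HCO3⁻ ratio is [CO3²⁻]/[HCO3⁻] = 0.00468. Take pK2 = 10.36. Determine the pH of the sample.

pH = 8.03

From K2 = [H⁺][CO3²⁻]/[HCO3⁻]:  pH = pK2 + log₁₀([CO3²⁻]/[HCO3⁻])
log₁₀(0.00468) = -2.330
pH = 10.36 + (-2.330) = 8.03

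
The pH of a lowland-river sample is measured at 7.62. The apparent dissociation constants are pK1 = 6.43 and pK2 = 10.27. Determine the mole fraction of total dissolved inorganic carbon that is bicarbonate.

α₁ = 0.937

α₁ = 1 / (1 + [H⁺]/K1 + K2/[H⁺]) = 1 / (1 + 10^-1.19 + 10^-2.65)
   = 1 / (1 + 0.064565 + 0.0022387) = 1/1.0668 = 0.9374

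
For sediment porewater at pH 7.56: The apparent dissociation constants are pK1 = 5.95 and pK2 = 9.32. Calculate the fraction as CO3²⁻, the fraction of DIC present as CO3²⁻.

α₂ = 0.0167

α₂ = 1 / (1 + [H⁺]/K2 + [H⁺]²/(K1K2)) = 1 / (1 + 10^+1.76 + 10^+0.15)
   = 1 / (1 + 57.544 + 1.4125) = 1/59.957 = 0.01668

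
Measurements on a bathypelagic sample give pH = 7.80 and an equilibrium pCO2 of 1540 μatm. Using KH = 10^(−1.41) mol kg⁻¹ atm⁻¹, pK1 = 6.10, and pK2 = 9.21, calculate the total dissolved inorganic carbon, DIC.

DIC = 3.18 mmol/kg

[CO2*] = KH · pCO2 = 10^(−1.41) × 1540×10^-6 = 5.991×10^-5 mol/kg
α₀ = 1/(1 + K1/[H⁺] + K1K2/[H⁺]²) = 1/(1 + 10^+1.70 + 10^+0.29) = 0.01884
DIC = [CO2*]/α₀ = 5.991×10^-5 / 0.01884 = 3.18 mmol/kg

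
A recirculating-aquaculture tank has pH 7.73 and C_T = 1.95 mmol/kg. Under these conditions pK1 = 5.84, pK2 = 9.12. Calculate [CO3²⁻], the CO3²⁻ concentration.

α₂ = 1 / (1 + [H⁺]/K2 + [H⁺]²/(K1K2)) = 1 / (1 + 10^+1.39 + 10^-0.50)
   = 1 / (1 + 24.547 + 0.31623) = 1/25.863 = 0.03866
[CO3²⁻] = α₂ × DIC = 0.03866 × 1.95 = 0.0754 mmol/kg

[CO3²⁻] = 0.0754 mmol/kg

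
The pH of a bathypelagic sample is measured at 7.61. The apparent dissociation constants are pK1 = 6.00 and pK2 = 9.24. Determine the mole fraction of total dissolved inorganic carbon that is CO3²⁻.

α₂ = 0.0224

α₂ = 1 / (1 + [H⁺]/K2 + [H⁺]²/(K1K2)) = 1 / (1 + 10^+1.63 + 10^+0.02)
   = 1 / (1 + 42.658 + 1.0471) = 1/44.705 = 0.02237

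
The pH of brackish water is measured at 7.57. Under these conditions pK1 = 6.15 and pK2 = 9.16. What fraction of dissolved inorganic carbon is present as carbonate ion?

α₂ = 1 / (1 + [H⁺]/K2 + [H⁺]²/(K1K2)) = 1 / (1 + 10^+1.59 + 10^+0.17)
   = 1 / (1 + 38.905 + 1.4791) = 1/41.384 = 0.02416

α₂ = 0.0242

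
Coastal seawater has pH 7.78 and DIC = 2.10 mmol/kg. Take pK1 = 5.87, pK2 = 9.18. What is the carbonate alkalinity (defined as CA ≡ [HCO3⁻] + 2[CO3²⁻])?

CA = [HCO3⁻] + 2[CO3²⁻] = (α₁ + 2α₂)·DIC
At pH 7.78: [H⁺]/K1 = 10^-1.91 = 0.012303, K2/[H⁺] = 10^-1.40 = 0.039811
α₁ = 1/(1 + 0.012303 + 0.039811) = 1/1.0521 = 0.9505; α₂ = α₁·K2/[H⁺] = 0.03784
α₁ + 2α₂ = 1.0261
CA = 1.0261 × 2.10 = 2.15 mmol/kg

CA = 2.15 mmol/kg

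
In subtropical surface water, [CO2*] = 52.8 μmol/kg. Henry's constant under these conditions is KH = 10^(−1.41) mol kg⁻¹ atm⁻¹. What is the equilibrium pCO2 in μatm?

KH = 10^(−1.41) = 3.890×10^-2 mol kg⁻¹ atm⁻¹
pCO2 = [CO2*]/KH = 52.8×10^-6 / 3.890×10^-2 = 1.36×10^-3 atm = 1360 μatm

pCO2 = 1360 μatm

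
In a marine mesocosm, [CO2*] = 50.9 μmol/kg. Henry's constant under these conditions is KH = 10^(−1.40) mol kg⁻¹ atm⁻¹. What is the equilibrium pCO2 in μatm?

KH = 10^(−1.40) = 3.981×10^-2 mol kg⁻¹ atm⁻¹
pCO2 = [CO2*]/KH = 50.9×10^-6 / 3.981×10^-2 = 1.28×10^-3 atm = 1280 μatm

pCO2 = 1280 μatm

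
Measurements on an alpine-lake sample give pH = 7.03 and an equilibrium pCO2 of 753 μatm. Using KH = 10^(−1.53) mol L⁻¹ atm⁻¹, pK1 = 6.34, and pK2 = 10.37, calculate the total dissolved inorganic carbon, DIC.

[CO2*] = KH · pCO2 = 10^(−1.53) × 753×10^-6 = 2.222×10^-5 mol/L
α₀ = 1/(1 + K1/[H⁺] + K1K2/[H⁺]²) = 1/(1 + 10^+0.69 + 10^-2.65) = 0.1695
DIC = [CO2*]/α₀ = 2.222×10^-5 / 0.1695 = 0.131 mmol/L

DIC = 0.131 mmol/L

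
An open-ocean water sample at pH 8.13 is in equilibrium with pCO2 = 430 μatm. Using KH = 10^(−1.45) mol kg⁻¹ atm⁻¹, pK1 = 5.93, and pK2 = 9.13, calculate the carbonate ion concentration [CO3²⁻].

[CO2*] = KH · pCO2 = 10^(−1.45) × 430×10^-6 = 1.526×10^-5 mol/kg
α₀ = 1/(1 + K1/[H⁺] + K1K2/[H⁺]²) = 1/(1 + 10^+2.20 + 10^+1.20) = 0.005703
DIC = [CO2*]/α₀ = 1.526×10^-5 / 0.005703 = 2.675 mmol/kg
[CO3²⁻] = α₂·DIC; α₂ = 0.09039, so [CO3²⁻] = 0.09039 × 2.675 = 0.242 mmol/kg

[CO3²⁻] = 0.242 mmol/kg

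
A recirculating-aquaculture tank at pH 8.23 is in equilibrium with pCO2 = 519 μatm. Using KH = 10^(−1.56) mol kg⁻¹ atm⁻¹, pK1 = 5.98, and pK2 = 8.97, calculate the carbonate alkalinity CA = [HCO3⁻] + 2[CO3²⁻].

[CO2*] = KH · pCO2 = 10^(−1.56) × 519×10^-6 = 1.429×10^-5 mol/kg
α₀ = 1/(1 + K1/[H⁺] + K1K2/[H⁺]²) = 1/(1 + 10^+2.25 + 10^+1.51) = 0.004735
DIC = [CO2*]/α₀ = 1.429×10^-5 / 0.004735 = 3.019 mmol/kg
CA = (α₁ + 2α₂)·DIC = (0.8420 + 2×0.1532) × 3.019 = 3.47 mmol/kg

CA = 3.47 mmol/kg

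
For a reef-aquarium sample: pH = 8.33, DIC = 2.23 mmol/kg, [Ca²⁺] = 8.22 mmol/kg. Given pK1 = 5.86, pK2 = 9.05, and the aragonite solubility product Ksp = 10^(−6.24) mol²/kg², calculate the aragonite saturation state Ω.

α₂ = 1 / (1 + [H⁺]/K2 + [H⁺]²/(K1K2)) = 1 / (1 + 10^+0.72 + 10^-1.75)
   = 1 / (1 + 5.2481 + 0.017783) = 1/6.2659 = 0.1596
[CO3²⁻] = α₂ × DIC = 0.1596 × 2.23 = 0.3559 mmol/kg
Ksp = 10^(−6.24) = 5.754×10^-7
Ω = [Ca²⁺][CO3²⁻]/Ksp = (8.22×10^-3)(3.559×10^-4) / 5.754×10^-7 = 5.08

Ω = 5.08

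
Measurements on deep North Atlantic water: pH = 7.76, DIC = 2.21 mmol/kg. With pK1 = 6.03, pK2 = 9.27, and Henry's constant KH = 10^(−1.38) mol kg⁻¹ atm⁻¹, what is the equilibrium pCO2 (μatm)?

pCO2 = 941 μatm

α₀ = 1 / (1 + K1/[H⁺] + K1K2/[H⁺]²) = 1 / (1 + 10^+1.73 + 10^+0.22)
   = 1 / (1 + 53.703 + 1.6596) = 1/56.363 = 0.01774
[CO2*] = α₀ × DIC = 0.01774 × 2.21 = 0.03921 mmol/kg
pCO2 = [CO2*]/KH = 3.921×10^-5 / 4.169×10^-2 = 941 μatm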